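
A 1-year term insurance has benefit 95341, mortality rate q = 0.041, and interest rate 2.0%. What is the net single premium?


NSP = benefit * q * v
v = 1/(1+i) = 0.980392
NSP = 95341 * 0.041 * 0.980392
= 3832.3343


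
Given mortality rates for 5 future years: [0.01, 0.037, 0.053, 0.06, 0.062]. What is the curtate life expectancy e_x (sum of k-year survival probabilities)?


e_x = sum_{k=1}^{n} k_p_x
k_p_x values:
  1_p_x = 0.99
  2_p_x = 0.95337
  3_p_x = 0.902841
  4_p_x = 0.848671
  5_p_x = 0.796053
e_x = 4.4909


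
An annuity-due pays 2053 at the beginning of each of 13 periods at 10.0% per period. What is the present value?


PV_due = PMT * (1-(1+i)^(-n))/i * (1+i)
PV_immediate = 14583.1903
PV_due = 14583.1903 * 1.1
= 16041.5093


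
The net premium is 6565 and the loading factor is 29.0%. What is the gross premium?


Gross = net * (1 + loading)
= 6565 * (1 + 0.29)
= 6565 * 1.29
= 8468.85


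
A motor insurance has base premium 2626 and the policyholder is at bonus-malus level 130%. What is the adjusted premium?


adjusted = base * BM_level / 100
= 2626 * 130 / 100
= 2626 * 1.3
= 3413.8


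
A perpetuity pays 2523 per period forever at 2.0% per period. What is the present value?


PV = PMT / i
= 2523 / 0.02
= 126150.0


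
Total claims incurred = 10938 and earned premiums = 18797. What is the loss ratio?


Loss ratio = claims / premiums
= 10938 / 18797
= 0.5819


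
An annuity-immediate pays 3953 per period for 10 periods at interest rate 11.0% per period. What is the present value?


PV = PMT * (1 - (1+i)^(-n)) / i
= 3953 * (1 - (1+0.11)^(-10)) / 0.11
= 3953 * (1 - 0.352184) / 0.11
= 3953 * 5.889232
= 23280.1341


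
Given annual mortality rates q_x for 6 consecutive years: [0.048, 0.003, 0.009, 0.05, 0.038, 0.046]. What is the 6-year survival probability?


p_k = 1 - q_k for each year
Survival = product of (1 - q_k)
= 0.952 * 0.997 * 0.991 * 0.95 * 0.962 * 0.954
= 0.8201


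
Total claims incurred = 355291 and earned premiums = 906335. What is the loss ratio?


Loss ratio = claims / premiums
= 355291 / 906335
= 0.392


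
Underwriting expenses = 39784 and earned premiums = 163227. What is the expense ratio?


Expense ratio = expenses / premiums
= 39784 / 163227
= 0.2437


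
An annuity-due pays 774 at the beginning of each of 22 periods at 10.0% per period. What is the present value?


PV_due = PMT * (1-(1+i)^(-n))/i * (1+i)
PV_immediate = 6789.1722
PV_due = 6789.1722 * 1.1
= 7468.0894


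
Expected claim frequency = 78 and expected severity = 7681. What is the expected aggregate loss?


E[S] = E[N] * E[X]
= 78 * 7681
= 599118


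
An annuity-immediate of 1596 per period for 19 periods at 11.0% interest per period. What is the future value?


FV = PMT * ((1+i)^n - 1) / i
= 1596 * ((1.11)^19 - 1) / 0.11
= 1596 * (7.263344 - 1) / 0.11
= 90875.4235


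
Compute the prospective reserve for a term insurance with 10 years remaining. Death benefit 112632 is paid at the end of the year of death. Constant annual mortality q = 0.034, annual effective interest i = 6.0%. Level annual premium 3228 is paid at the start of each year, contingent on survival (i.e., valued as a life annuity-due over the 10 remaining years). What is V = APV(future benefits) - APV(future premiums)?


v = 1/(1+i) = 0.943396
APV(future benefits) per unit = sum_{k=0}^{9} k_p_x * q * v^(k+1) = 0.218792
APV(future benefits) = 112632 * 0.218792 = 24642.9558
Life annuity-due factor ä_{x:10} = sum_{k=0}^{9} k_p_x * v^k = 6.821156
APV(future premiums) = 3228 * 6.821156 = 22018.69
V = 24642.9558 - 22018.69
= 2624.2658


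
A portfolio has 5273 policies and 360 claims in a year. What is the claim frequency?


frequency = claims / policies
= 360 / 5273
= 0.0683


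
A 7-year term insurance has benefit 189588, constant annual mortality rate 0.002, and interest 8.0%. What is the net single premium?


NSP = benefit * sum_{k=0}^{n-1} k_p_x * q * v^(k+1)
With constant q=0.002, v=0.925926
Sum = 0.010357
NSP = 189588 * 0.010357
= 1963.5288


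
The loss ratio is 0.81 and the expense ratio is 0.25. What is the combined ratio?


Combined ratio = loss ratio + expense ratio
= 0.81 + 0.25
= 1.06


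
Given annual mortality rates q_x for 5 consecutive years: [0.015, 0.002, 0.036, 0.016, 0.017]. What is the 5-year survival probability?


p_k = 1 - q_k for each year
Survival = product of (1 - q_k)
= 0.985 * 0.998 * 0.964 * 0.984 * 0.983
= 0.9166


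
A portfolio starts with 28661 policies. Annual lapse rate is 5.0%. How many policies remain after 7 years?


remaining = initial * (1 - lapse)^years
= 28661 * (1 - 0.05)^7
= 28661 * 0.698337
= 20015.0452


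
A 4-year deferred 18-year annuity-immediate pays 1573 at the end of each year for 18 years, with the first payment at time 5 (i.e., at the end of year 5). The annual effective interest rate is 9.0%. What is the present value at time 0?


PV at time 4 of the 18-year annuity-immediate:
a_n = 1573 * (1-(1+0.09)^(-18))/0.09 = 13772.5983
Discount back 4 years to time 0:
PV = 13772.5983 * (1+0.09)^(-4)
= 13772.5983 * 0.708425
= 9756.8559


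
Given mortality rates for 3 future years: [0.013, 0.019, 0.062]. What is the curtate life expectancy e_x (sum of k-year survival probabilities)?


e_x = sum_{k=1}^{n} k_p_x
k_p_x values:
  1_p_x = 0.987
  2_p_x = 0.968247
  3_p_x = 0.908216
e_x = 2.8635


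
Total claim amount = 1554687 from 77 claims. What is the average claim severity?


severity = total / number
= 1554687 / 77
= 20190.7403


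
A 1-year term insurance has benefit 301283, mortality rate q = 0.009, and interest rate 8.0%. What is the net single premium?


NSP = benefit * q * v
v = 1/(1+i) = 0.925926
NSP = 301283 * 0.009 * 0.925926
= 2510.6917


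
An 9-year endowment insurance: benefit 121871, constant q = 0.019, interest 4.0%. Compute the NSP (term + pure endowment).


Term component = 16044.7239
Pure endowment = 9_p_x * v^9 * benefit = 0.841436 * 0.702587 * 121871 = 72047.9101
NSP = 88092.6339


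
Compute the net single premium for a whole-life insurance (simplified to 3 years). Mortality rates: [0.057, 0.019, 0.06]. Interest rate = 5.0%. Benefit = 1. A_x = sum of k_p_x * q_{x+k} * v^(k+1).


v = 0.952381
Year 0: k_p_x=1.0, q=0.057, term=0.054286
Year 1: k_p_x=0.943, q=0.019, term=0.016251
Year 2: k_p_x=0.925083, q=0.06, term=0.047947
A_x = 0.1185


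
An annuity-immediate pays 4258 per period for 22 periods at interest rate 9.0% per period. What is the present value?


PV = PMT * (1 - (1+i)^(-n)) / i
= 4258 * (1 - (1+0.09)^(-22)) / 0.09
= 4258 * (1 - 0.150182) / 0.09
= 4258 * 9.442425
= 40205.8475


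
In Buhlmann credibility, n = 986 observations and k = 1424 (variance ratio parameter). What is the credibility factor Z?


Z = n / (n + k)
= 986 / (986 + 1424)
= 986 / 2410
= 0.4091


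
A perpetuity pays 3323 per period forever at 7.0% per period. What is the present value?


PV = PMT / i
= 3323 / 0.07
= 47471.4286


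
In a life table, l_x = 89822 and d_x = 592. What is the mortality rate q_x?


q_x = d_x / l_x
= 592 / 89822
= 0.0066


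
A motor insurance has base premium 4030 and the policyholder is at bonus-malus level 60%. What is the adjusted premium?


adjusted = base * BM_level / 100
= 4030 * 60 / 100
= 4030 * 0.6
= 2418.0


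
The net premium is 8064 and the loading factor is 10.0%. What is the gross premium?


Gross = net * (1 + loading)
= 8064 * (1 + 0.1)
= 8064 * 1.1
= 8870.4


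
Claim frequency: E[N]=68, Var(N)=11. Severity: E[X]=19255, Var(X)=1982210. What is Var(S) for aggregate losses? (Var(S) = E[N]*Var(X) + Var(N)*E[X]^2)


Var(S) = E[N]*Var(X) + Var(N)*E[X]^2
= 68*1982210 + 11*19255^2
= 134790280 + 4078305275
= 4.2131e+09


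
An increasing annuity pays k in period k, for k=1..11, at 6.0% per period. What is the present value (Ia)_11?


(Ia)_n = sum_{k=1}^{n} k * v^k, v = 1/(1+i)
v = 0.943396
Sum computed term by term:
(Ia)_11 = 42.7571


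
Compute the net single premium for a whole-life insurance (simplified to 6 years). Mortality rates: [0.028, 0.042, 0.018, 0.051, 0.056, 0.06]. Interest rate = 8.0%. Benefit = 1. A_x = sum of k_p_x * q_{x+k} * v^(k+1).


v = 0.925926
Year 0: k_p_x=1.0, q=0.028, term=0.025926
Year 1: k_p_x=0.972, q=0.042, term=0.035
Year 2: k_p_x=0.931176, q=0.018, term=0.013306
Year 3: k_p_x=0.914415, q=0.051, term=0.034278
Year 4: k_p_x=0.86778, q=0.056, term=0.033073
Year 5: k_p_x=0.819184, q=0.06, term=0.030973
A_x = 0.1726


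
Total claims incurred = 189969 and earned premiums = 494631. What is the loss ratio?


Loss ratio = claims / premiums
= 189969 / 494631
= 0.3841


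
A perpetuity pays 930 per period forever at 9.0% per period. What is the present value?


PV = PMT / i
= 930 / 0.09
= 10333.3333


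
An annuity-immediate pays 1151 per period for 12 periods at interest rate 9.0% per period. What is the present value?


PV = PMT * (1 - (1+i)^(-n)) / i
= 1151 * (1 - (1+0.09)^(-12)) / 0.09
= 1151 * (1 - 0.355535) / 0.09
= 1151 * 7.160725
= 8241.9948


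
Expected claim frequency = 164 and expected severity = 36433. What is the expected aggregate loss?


E[S] = E[N] * E[X]
= 164 * 36433
= 5.9750e+06


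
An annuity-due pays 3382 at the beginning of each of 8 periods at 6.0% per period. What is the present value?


PV_due = PMT * (1-(1+i)^(-n))/i * (1+i)
PV_immediate = 21001.5227
PV_due = 21001.5227 * 1.06
= 22261.614


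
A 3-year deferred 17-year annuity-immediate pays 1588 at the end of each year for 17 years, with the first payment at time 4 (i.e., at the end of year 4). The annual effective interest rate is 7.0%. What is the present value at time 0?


PV at time 3 of the 17-year annuity-immediate:
a_n = 1588 * (1-(1+0.07)^(-17))/0.07 = 15503.9981
Discount back 3 years to time 0:
PV = 15503.9981 * (1+0.07)^(-3)
= 15503.9981 * 0.816298
= 12655.8807


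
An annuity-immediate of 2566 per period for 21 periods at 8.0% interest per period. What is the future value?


FV = PMT * ((1+i)^n - 1) / i
= 2566 * ((1.08)^21 - 1) / 0.08
= 2566 * (5.033834 - 1) / 0.08
= 129385.2164


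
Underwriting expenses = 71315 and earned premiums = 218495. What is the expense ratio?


Expense ratio = expenses / premiums
= 71315 / 218495
= 0.3264


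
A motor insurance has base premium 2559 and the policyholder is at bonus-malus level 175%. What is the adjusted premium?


adjusted = base * BM_level / 100
= 2559 * 175 / 100
= 2559 * 1.75
= 4478.25


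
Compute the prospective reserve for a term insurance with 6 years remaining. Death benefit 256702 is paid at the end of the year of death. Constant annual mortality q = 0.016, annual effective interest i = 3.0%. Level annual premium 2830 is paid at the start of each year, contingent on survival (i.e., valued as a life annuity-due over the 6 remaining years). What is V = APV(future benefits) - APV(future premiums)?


v = 1/(1+i) = 0.970874
APV(future benefits) per unit = sum_{k=0}^{5} k_p_x * q * v^(k+1) = 0.083397
APV(future benefits) = 256702 * 0.083397 = 21408.1505
Life annuity-due factor ä_{x:6} = sum_{k=0}^{5} k_p_x * v^k = 5.368675
APV(future premiums) = 2830 * 5.368675 = 15193.3511
V = 21408.1505 - 15193.3511
= 6214.7994


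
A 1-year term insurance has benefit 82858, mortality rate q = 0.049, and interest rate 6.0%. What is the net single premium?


NSP = benefit * q * v
v = 1/(1+i) = 0.943396
NSP = 82858 * 0.049 * 0.943396
= 3830.2283


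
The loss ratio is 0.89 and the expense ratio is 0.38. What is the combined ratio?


Combined ratio = loss ratio + expense ratio
= 0.89 + 0.38
= 1.27


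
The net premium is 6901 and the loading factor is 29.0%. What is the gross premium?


Gross = net * (1 + loading)
= 6901 * (1 + 0.29)
= 6901 * 1.29
= 8902.29


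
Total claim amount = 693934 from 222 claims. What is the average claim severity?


severity = total / number
= 693934 / 222
= 3125.8288


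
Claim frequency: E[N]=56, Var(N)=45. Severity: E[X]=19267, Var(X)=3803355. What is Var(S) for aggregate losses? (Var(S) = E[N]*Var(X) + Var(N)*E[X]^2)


Var(S) = E[N]*Var(X) + Var(N)*E[X]^2
= 56*3803355 + 45*19267^2
= 212987880 + 16704778005
= 1.6918e+10


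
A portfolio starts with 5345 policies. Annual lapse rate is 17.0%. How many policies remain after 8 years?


remaining = initial * (1 - lapse)^years
= 5345 * (1 - 0.17)^8
= 5345 * 0.225229
= 1203.8502


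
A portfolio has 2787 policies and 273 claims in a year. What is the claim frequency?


frequency = claims / policies
= 273 / 2787
= 0.098


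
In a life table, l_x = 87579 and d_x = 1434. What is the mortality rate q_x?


q_x = d_x / l_x
= 1434 / 87579
= 0.0164


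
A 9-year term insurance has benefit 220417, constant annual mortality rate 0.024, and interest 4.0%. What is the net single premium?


NSP = benefit * sum_{k=0}^{n-1} k_p_x * q * v^(k+1)
With constant q=0.024, v=0.961538
Sum = 0.163271
NSP = 220417 * 0.163271
= 35987.7871


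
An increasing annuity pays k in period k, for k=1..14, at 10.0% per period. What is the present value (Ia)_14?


(Ia)_n = sum_{k=1}^{n} k * v^k, v = 1/(1+i)
v = 0.909091
Sum computed term by term:
(Ia)_14 = 44.1672


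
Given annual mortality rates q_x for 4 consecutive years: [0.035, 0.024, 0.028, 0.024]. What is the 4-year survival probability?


p_k = 1 - q_k for each year
Survival = product of (1 - q_k)
= 0.965 * 0.976 * 0.972 * 0.976
= 0.8935


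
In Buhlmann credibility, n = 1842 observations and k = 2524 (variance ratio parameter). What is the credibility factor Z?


Z = n / (n + k)
= 1842 / (1842 + 2524)
= 1842 / 4366
= 0.4219


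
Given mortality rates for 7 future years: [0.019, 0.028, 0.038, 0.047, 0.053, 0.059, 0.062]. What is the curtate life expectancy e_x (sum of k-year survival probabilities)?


e_x = sum_{k=1}^{n} k_p_x
k_p_x values:
  1_p_x = 0.981
  2_p_x = 0.953532
  3_p_x = 0.917298
  4_p_x = 0.874185
  5_p_x = 0.827853
  6_p_x = 0.77901
  7_p_x = 0.730711
e_x = 6.0636


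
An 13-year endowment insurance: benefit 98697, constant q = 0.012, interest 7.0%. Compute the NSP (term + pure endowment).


Term component = 9320.4851
Pure endowment = 13_p_x * v^13 * benefit = 0.854752 * 0.414964 * 98697 = 35007.0183
NSP = 44327.5034


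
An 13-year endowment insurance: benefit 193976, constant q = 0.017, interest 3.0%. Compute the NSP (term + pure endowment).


Term component = 31930.9531
Pure endowment = 13_p_x * v^13 * benefit = 0.800195 * 0.680951 * 193976 = 105696.3062
NSP = 137627.2593


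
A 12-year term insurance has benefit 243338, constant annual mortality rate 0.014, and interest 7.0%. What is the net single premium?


NSP = benefit * sum_{k=0}^{n-1} k_p_x * q * v^(k+1)
With constant q=0.014, v=0.934579
Sum = 0.104183
NSP = 243338 * 0.104183
= 25351.6867


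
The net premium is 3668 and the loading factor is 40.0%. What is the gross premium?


Gross = net * (1 + loading)
= 3668 * (1 + 0.4)
= 3668 * 1.4
= 5135.2


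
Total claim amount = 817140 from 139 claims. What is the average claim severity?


severity = total / number
= 817140 / 139
= 5878.705


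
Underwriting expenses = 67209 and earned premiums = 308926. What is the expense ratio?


Expense ratio = expenses / premiums
= 67209 / 308926
= 0.2176


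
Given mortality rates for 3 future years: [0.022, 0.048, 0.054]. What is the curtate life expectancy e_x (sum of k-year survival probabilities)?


e_x = sum_{k=1}^{n} k_p_x
k_p_x values:
  1_p_x = 0.978
  2_p_x = 0.931056
  3_p_x = 0.880779
e_x = 2.7898


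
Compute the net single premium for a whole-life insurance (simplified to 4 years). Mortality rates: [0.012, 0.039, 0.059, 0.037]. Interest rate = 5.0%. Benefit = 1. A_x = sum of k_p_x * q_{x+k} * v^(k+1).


v = 0.952381
Year 0: k_p_x=1.0, q=0.012, term=0.011429
Year 1: k_p_x=0.988, q=0.039, term=0.03495
Year 2: k_p_x=0.949468, q=0.059, term=0.048391
Year 3: k_p_x=0.893449, q=0.037, term=0.027197
A_x = 0.122


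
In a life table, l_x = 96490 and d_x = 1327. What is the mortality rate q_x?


q_x = d_x / l_x
= 1327 / 96490
= 0.0138


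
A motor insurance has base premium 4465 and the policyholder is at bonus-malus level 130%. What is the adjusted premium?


adjusted = base * BM_level / 100
= 4465 * 130 / 100
= 4465 * 1.3
= 5804.5


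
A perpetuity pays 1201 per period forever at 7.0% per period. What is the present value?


PV = PMT / i
= 1201 / 0.07
= 17157.1429


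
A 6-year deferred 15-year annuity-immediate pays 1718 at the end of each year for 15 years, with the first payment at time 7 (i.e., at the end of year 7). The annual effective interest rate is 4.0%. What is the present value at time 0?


PV at time 6 of the 15-year annuity-immediate:
a_n = 1718 * (1-(1+0.04)^(-15))/0.04 = 19101.3896
Discount back 6 years to time 0:
PV = 19101.3896 * (1+0.04)^(-6)
= 19101.3896 * 0.790315
= 15096.1057


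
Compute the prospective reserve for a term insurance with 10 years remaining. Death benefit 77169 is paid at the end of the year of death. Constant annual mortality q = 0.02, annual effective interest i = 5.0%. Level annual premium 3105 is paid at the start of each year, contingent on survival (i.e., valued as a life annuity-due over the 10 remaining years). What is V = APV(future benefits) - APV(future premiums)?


v = 1/(1+i) = 0.952381
APV(future benefits) per unit = sum_{k=0}^{9} k_p_x * q * v^(k+1) = 0.142397
APV(future benefits) = 77169 * 0.142397 = 10988.6049
Life annuity-due factor ä_{x:10} = sum_{k=0}^{9} k_p_x * v^k = 7.475823
APV(future premiums) = 3105 * 7.475823 = 23212.4292
V = 10988.6049 - 23212.4292
= -12223.8244


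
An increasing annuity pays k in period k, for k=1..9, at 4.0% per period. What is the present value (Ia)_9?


(Ia)_n = sum_{k=1}^{n} k * v^k, v = 1/(1+i)
v = 0.961538
Sum computed term by term:
(Ia)_9 = 35.2366


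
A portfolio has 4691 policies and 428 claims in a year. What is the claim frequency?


frequency = claims / policies
= 428 / 4691
= 0.0912


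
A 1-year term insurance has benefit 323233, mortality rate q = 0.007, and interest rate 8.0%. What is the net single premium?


NSP = benefit * q * v
v = 1/(1+i) = 0.925926
NSP = 323233 * 0.007 * 0.925926
= 2095.0287


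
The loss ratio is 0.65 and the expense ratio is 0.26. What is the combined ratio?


Combined ratio = loss ratio + expense ratio
= 0.65 + 0.26
= 0.91


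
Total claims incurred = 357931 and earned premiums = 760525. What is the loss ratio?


Loss ratio = claims / premiums
= 357931 / 760525
= 0.4706


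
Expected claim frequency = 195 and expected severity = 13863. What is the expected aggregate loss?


E[S] = E[N] * E[X]
= 195 * 13863
= 2.7033e+06


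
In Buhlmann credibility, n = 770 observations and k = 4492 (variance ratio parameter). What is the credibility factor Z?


Z = n / (n + k)
= 770 / (770 + 4492)
= 770 / 5262
= 0.1463


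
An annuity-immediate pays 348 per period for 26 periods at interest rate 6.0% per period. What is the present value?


PV = PMT * (1 - (1+i)^(-n)) / i
= 348 * (1 - (1+0.06)^(-26)) / 0.06
= 348 * (1 - 0.21981) / 0.06
= 348 * 13.003166
= 4525.1018


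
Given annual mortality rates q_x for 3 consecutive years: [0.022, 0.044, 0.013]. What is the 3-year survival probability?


p_k = 1 - q_k for each year
Survival = product of (1 - q_k)
= 0.978 * 0.956 * 0.987
= 0.9228


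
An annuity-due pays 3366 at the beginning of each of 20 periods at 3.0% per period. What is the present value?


PV_due = PMT * (1-(1+i)^(-n))/i * (1+i)
PV_immediate = 50077.5804
PV_due = 50077.5804 * 1.03
= 51579.9078


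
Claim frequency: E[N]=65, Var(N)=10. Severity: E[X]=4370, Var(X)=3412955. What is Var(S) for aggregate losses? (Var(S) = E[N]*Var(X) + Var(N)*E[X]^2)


Var(S) = E[N]*Var(X) + Var(N)*E[X]^2
= 65*3412955 + 10*4370^2
= 221842075 + 190969000
= 4.1281e+08


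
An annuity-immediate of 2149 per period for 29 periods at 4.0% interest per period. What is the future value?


FV = PMT * ((1+i)^n - 1) / i
= 2149 * ((1.04)^29 - 1) / 0.04
= 2149 * (3.118651 - 1) / 0.04
= 113824.5493


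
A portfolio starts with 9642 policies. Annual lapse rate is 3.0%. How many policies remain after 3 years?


remaining = initial * (1 - lapse)^years
= 9642 * (1 - 0.03)^3
= 9642 * 0.912673
= 8799.9931


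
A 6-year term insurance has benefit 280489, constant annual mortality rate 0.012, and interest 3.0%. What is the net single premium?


NSP = benefit * sum_{k=0}^{n-1} k_p_x * q * v^(k+1)
With constant q=0.012, v=0.970874
Sum = 0.063153
NSP = 280489 * 0.063153
= 17713.6279


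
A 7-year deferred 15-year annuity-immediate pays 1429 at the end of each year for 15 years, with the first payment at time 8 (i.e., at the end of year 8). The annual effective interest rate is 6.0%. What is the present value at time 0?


PV at time 7 of the 15-year annuity-immediate:
a_n = 1429 * (1-(1+0.06)^(-15))/0.06 = 13878.8038
Discount back 7 years to time 0:
PV = 13878.8038 * (1+0.06)^(-7)
= 13878.8038 * 0.665057
= 9230.1972


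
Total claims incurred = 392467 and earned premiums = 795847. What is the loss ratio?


Loss ratio = claims / premiums
= 392467 / 795847
= 0.4931


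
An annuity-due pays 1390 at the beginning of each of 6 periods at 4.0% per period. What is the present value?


PV_due = PMT * (1-(1+i)^(-n))/i * (1+i)
PV_immediate = 7286.5702
PV_due = 7286.5702 * 1.04
= 7578.033


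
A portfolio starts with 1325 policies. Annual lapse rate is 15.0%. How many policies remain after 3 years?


remaining = initial * (1 - lapse)^years
= 1325 * (1 - 0.15)^3
= 1325 * 0.614125
= 813.7156


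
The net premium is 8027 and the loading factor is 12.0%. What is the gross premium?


Gross = net * (1 + loading)
= 8027 * (1 + 0.12)
= 8027 * 1.12
= 8990.24


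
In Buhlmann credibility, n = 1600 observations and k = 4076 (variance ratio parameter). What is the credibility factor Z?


Z = n / (n + k)
= 1600 / (1600 + 4076)
= 1600 / 5676
= 0.2819


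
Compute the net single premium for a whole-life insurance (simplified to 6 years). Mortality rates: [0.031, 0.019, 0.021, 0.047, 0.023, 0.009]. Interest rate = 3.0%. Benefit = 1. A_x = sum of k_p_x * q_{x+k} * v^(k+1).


v = 0.970874
Year 0: k_p_x=1.0, q=0.031, term=0.030097
Year 1: k_p_x=0.969, q=0.019, term=0.017354
Year 2: k_p_x=0.950589, q=0.021, term=0.018268
Year 3: k_p_x=0.930627, q=0.047, term=0.038862
Year 4: k_p_x=0.886887, q=0.023, term=0.017596
Year 5: k_p_x=0.866489, q=0.009, term=0.006531
A_x = 0.1287


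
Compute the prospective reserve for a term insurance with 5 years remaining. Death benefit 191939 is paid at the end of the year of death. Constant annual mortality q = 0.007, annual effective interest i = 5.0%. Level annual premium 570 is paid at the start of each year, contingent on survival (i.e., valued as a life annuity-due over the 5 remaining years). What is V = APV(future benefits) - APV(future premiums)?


v = 1/(1+i) = 0.952381
APV(future benefits) per unit = sum_{k=0}^{4} k_p_x * q * v^(k+1) = 0.029905
APV(future benefits) = 191939 * 0.029905 = 5740.0267
Life annuity-due factor ä_{x:5} = sum_{k=0}^{4} k_p_x * v^k = 4.485821
APV(future premiums) = 570 * 4.485821 = 2556.918
V = 5740.0267 - 2556.918
= 3183.1087


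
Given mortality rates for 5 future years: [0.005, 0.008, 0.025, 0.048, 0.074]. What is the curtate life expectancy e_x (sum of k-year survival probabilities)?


e_x = sum_{k=1}^{n} k_p_x
k_p_x values:
  1_p_x = 0.995
  2_p_x = 0.98704
  3_p_x = 0.962364
  4_p_x = 0.916171
  5_p_x = 0.848374
e_x = 4.7089


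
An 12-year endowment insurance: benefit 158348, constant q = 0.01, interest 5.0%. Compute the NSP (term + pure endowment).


Term component = 13365.3032
Pure endowment = 12_p_x * v^12 * benefit = 0.886385 * 0.556837 * 158348 = 78156.1808
NSP = 91521.484


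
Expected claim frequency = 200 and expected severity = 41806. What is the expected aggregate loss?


E[S] = E[N] * E[X]
= 200 * 41806
= 8.3612e+06


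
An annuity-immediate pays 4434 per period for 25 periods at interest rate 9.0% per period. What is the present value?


PV = PMT * (1 - (1+i)^(-n)) / i
= 4434 * (1 - (1+0.09)^(-25)) / 0.09
= 4434 * (1 - 0.115968) / 0.09
= 4434 * 9.82258
= 43553.318


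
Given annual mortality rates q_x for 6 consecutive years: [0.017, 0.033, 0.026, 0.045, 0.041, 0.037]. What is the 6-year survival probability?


p_k = 1 - q_k for each year
Survival = product of (1 - q_k)
= 0.983 * 0.967 * 0.974 * 0.955 * 0.959 * 0.963
= 0.8166


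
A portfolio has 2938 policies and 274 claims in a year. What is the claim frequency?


frequency = claims / policies
= 274 / 2938
= 0.0933


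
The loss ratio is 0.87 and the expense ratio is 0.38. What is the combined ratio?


Combined ratio = loss ratio + expense ratio
= 0.87 + 0.38
= 1.25


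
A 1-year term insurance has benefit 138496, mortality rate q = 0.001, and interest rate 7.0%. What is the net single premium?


NSP = benefit * q * v
v = 1/(1+i) = 0.934579
NSP = 138496 * 0.001 * 0.934579
= 129.4355


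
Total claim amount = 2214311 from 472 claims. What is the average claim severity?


severity = total / number
= 2214311 / 472
= 4691.3369


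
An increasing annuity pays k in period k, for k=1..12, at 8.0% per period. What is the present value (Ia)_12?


(Ia)_n = sum_{k=1}^{n} k * v^k, v = 1/(1+i)
v = 0.925926
Sum computed term by term:
(Ia)_12 = 42.17


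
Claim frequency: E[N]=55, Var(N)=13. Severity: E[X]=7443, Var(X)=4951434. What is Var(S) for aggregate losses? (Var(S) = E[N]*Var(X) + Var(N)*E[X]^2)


Var(S) = E[N]*Var(X) + Var(N)*E[X]^2
= 55*4951434 + 13*7443^2
= 272328870 + 720177237
= 9.9251e+08


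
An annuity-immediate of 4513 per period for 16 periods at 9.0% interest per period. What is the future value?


FV = PMT * ((1+i)^n - 1) / i
= 4513 * ((1.09)^16 - 1) / 0.09
= 4513 * (3.970306 - 1) / 0.09
= 148944.3382


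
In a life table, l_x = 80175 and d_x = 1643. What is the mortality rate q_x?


q_x = d_x / l_x
= 1643 / 80175
= 0.0205


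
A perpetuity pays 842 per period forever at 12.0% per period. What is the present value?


PV = PMT / i
= 842 / 0.12
= 7016.6667


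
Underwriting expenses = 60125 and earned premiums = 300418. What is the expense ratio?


Expense ratio = expenses / premiums
= 60125 / 300418
= 0.2001


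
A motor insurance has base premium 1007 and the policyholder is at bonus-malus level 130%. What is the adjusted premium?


adjusted = base * BM_level / 100
= 1007 * 130 / 100
= 1007 * 1.3
= 1309.1


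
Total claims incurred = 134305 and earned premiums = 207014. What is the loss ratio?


Loss ratio = claims / premiums
= 134305 / 207014
= 0.6488


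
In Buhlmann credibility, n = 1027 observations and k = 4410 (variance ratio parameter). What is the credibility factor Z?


Z = n / (n + k)
= 1027 / (1027 + 4410)
= 1027 / 5437
= 0.1889


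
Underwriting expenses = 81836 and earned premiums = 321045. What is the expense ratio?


Expense ratio = expenses / premiums
= 81836 / 321045
= 0.2549


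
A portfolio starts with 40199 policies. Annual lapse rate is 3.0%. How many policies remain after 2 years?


remaining = initial * (1 - lapse)^years
= 40199 * (1 - 0.03)^2
= 40199 * 0.9409
= 37823.2391


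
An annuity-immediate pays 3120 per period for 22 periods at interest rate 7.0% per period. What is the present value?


PV = PMT * (1 - (1+i)^(-n)) / i
= 3120 * (1 - (1+0.07)^(-22)) / 0.07
= 3120 * (1 - 0.225713) / 0.07
= 3120 * 11.06124
= 34511.0704


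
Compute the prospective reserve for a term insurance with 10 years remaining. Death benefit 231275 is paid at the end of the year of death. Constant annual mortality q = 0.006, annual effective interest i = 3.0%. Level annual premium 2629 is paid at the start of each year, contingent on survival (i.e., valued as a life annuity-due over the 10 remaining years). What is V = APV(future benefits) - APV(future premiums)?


v = 1/(1+i) = 0.970874
APV(future benefits) per unit = sum_{k=0}^{9} k_p_x * q * v^(k+1) = 0.049894
APV(future benefits) = 231275 * 0.049894 = 11539.2878
Life annuity-due factor ä_{x:10} = sum_{k=0}^{9} k_p_x * v^k = 8.565176
APV(future premiums) = 2629 * 8.565176 = 22517.8476
V = 11539.2878 - 22517.8476
= -10978.5598


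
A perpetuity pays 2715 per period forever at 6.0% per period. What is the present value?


PV = PMT / i
= 2715 / 0.06
= 45250.0


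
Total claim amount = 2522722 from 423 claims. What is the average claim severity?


severity = total / number
= 2522722 / 423
= 5963.8818


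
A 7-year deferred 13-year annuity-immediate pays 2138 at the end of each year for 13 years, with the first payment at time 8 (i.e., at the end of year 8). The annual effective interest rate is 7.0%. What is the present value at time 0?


PV at time 7 of the 13-year annuity-immediate:
a_n = 2138 * (1-(1+0.07)^(-13))/0.07 = 17868.6573
Discount back 7 years to time 0:
PV = 17868.6573 * (1+0.07)^(-7)
= 17868.6573 * 0.62275
= 11127.7017


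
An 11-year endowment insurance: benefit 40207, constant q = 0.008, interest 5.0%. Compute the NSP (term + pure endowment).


Term component = 2577.4796
Pure endowment = 11_p_x * v^11 * benefit = 0.915437 * 0.584679 * 40207 = 21520.2729
NSP = 24097.7525


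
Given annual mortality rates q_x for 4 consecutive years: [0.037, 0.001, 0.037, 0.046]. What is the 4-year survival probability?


p_k = 1 - q_k for each year
Survival = product of (1 - q_k)
= 0.963 * 0.999 * 0.963 * 0.954
= 0.8838


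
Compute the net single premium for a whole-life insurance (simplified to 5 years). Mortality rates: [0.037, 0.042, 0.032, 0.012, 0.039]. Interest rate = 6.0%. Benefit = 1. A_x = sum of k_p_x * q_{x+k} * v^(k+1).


v = 0.943396
Year 0: k_p_x=1.0, q=0.037, term=0.034906
Year 1: k_p_x=0.963, q=0.042, term=0.035997
Year 2: k_p_x=0.922554, q=0.032, term=0.024787
Year 3: k_p_x=0.893032, q=0.012, term=0.008488
Year 4: k_p_x=0.882316, q=0.039, term=0.025713
A_x = 0.1299


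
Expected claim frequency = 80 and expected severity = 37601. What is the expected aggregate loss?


E[S] = E[N] * E[X]
= 80 * 37601
= 3.0081e+06


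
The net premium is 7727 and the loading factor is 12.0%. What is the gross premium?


Gross = net * (1 + loading)
= 7727 * (1 + 0.12)
= 7727 * 1.12
= 8654.24


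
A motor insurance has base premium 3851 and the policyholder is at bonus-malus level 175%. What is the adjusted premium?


adjusted = base * BM_level / 100
= 3851 * 175 / 100
= 3851 * 1.75
= 6739.25


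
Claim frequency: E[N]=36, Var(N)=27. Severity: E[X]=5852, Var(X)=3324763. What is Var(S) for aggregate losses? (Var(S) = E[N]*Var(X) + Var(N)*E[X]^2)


Var(S) = E[N]*Var(X) + Var(N)*E[X]^2
= 36*3324763 + 27*5852^2
= 119691468 + 924639408
= 1.0443e+09


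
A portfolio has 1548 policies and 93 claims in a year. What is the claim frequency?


frequency = claims / policies
= 93 / 1548
= 0.0601


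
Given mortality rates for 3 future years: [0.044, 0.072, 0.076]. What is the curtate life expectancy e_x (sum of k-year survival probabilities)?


e_x = sum_{k=1}^{n} k_p_x
k_p_x values:
  1_p_x = 0.956
  2_p_x = 0.887168
  3_p_x = 0.819743
e_x = 2.6629


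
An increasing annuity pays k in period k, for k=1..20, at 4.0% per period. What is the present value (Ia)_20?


(Ia)_n = sum_{k=1}^{n} k * v^k, v = 1/(1+i)
v = 0.961538
Sum computed term by term:
(Ia)_20 = 125.155


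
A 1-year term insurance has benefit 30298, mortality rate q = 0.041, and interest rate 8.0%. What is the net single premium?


NSP = benefit * q * v
v = 1/(1+i) = 0.925926
NSP = 30298 * 0.041 * 0.925926
= 1150.2019


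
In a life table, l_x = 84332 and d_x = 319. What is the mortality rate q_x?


q_x = d_x / l_x
= 319 / 84332
= 0.0038


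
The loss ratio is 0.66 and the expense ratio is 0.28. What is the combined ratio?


Combined ratio = loss ratio + expense ratio
= 0.66 + 0.28
= 0.94


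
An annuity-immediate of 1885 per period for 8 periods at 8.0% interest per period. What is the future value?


FV = PMT * ((1+i)^n - 1) / i
= 1885 * ((1.08)^8 - 1) / 0.08
= 1885 * (1.85093 - 1) / 0.08
= 20050.0431


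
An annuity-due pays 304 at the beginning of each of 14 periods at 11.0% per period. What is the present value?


PV_due = PMT * (1-(1+i)^(-n))/i * (1+i)
PV_immediate = 2122.487
PV_due = 2122.487 * 1.11
= 2355.9606


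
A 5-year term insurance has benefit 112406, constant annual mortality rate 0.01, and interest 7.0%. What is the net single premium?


NSP = benefit * sum_{k=0}^{n-1} k_p_x * q * v^(k+1)
With constant q=0.01, v=0.934579
Sum = 0.040245
NSP = 112406 * 0.040245
= 4523.7407


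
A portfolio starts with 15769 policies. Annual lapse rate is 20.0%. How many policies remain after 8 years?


remaining = initial * (1 - lapse)^years
= 15769 * (1 - 0.2)^8
= 15769 * 0.167772
= 2645.5992


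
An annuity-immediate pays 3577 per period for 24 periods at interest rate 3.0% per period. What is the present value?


PV = PMT * (1 - (1+i)^(-n)) / i
= 3577 * (1 - (1+0.03)^(-24)) / 0.03
= 3577 * (1 - 0.491934) / 0.03
= 3577 * 16.935542
= 60578.4342


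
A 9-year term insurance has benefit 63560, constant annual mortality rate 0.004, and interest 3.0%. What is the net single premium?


NSP = benefit * sum_{k=0}^{n-1} k_p_x * q * v^(k+1)
With constant q=0.004, v=0.970874
Sum = 0.030675
NSP = 63560 * 0.030675
= 1949.6986


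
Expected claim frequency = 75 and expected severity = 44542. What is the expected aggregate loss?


E[S] = E[N] * E[X]
= 75 * 44542
= 3.3406e+06


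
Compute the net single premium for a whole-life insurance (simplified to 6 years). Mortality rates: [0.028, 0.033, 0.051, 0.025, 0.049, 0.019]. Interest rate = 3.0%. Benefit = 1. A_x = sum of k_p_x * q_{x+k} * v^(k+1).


v = 0.970874
Year 0: k_p_x=1.0, q=0.028, term=0.027184
Year 1: k_p_x=0.972, q=0.033, term=0.030235
Year 2: k_p_x=0.939924, q=0.051, term=0.043868
Year 3: k_p_x=0.891988, q=0.025, term=0.019813
Year 4: k_p_x=0.869688, q=0.049, term=0.03676
Year 5: k_p_x=0.827073, q=0.019, term=0.013161
A_x = 0.171


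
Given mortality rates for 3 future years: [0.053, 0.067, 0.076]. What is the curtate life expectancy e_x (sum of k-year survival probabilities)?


e_x = sum_{k=1}^{n} k_p_x
k_p_x values:
  1_p_x = 0.947
  2_p_x = 0.883551
  3_p_x = 0.816401
e_x = 2.647


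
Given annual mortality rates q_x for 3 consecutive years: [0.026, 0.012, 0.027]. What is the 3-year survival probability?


p_k = 1 - q_k for each year
Survival = product of (1 - q_k)
= 0.974 * 0.988 * 0.973
= 0.9363


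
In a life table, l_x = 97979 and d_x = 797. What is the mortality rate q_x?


q_x = d_x / l_x
= 797 / 97979
= 0.0081


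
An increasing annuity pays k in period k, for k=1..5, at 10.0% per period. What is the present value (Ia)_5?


(Ia)_n = sum_{k=1}^{n} k * v^k, v = 1/(1+i)
v = 0.909091
Sum computed term by term:
(Ia)_5 = 10.6526


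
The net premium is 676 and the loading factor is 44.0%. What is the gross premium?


Gross = net * (1 + loading)
= 676 * (1 + 0.44)
= 676 * 1.44
= 973.44


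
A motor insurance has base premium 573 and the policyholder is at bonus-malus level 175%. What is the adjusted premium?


adjusted = base * BM_level / 100
= 573 * 175 / 100
= 573 * 1.75
= 1002.75


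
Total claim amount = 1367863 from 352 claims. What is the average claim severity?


severity = total / number
= 1367863 / 352
= 3885.9744


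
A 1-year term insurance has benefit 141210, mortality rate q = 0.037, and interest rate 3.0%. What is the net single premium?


NSP = benefit * q * v
v = 1/(1+i) = 0.970874
NSP = 141210 * 0.037 * 0.970874
= 5072.5922


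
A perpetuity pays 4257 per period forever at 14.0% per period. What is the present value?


PV = PMT / i
= 4257 / 0.14
= 30407.1429


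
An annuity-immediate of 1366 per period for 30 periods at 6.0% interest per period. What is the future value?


FV = PMT * ((1+i)^n - 1) / i
= 1366 * ((1.06)^30 - 1) / 0.06
= 1366 * (5.743491 - 1) / 0.06
= 107993.4824


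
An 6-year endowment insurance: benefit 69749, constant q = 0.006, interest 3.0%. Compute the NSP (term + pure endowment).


Term component = 2234.4852
Pure endowment = 6_p_x * v^6 * benefit = 0.964536 * 0.837484 * 69749 = 56342.0888
NSP = 58576.574


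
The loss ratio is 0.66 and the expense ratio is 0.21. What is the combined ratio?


Combined ratio = loss ratio + expense ratio
= 0.66 + 0.21
= 0.87


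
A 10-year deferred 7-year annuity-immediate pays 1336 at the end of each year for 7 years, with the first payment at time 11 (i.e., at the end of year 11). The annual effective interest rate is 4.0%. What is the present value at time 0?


PV at time 10 of the 7-year annuity-immediate:
a_n = 1336 * (1-(1+0.04)^(-7))/0.04 = 8018.745
Discount back 10 years to time 0:
PV = 8018.745 * (1+0.04)^(-10)
= 8018.745 * 0.675564
= 5417.1768


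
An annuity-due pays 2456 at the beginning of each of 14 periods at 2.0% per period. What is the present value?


PV_due = PMT * (1-(1+i)^(-n))/i * (1+i)
PV_immediate = 29732.947
PV_due = 29732.947 * 1.02
= 30327.6059


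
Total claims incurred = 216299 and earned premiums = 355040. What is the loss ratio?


Loss ratio = claims / premiums
= 216299 / 355040
= 0.6092


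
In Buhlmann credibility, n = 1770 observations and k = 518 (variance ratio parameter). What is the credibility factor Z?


Z = n / (n + k)
= 1770 / (1770 + 518)
= 1770 / 2288
= 0.7736


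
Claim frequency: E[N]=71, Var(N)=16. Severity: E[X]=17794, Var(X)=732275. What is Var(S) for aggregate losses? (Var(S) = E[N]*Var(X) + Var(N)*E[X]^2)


Var(S) = E[N]*Var(X) + Var(N)*E[X]^2
= 71*732275 + 16*17794^2
= 51991525 + 5066022976
= 5.1180e+09


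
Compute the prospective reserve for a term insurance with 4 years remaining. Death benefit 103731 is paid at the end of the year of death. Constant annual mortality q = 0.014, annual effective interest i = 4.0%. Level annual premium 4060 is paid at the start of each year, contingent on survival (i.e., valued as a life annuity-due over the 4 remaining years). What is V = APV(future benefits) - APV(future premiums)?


v = 1/(1+i) = 0.961538
APV(future benefits) per unit = sum_{k=0}^{3} k_p_x * q * v^(k+1) = 0.049796
APV(future benefits) = 103731 * 0.049796 = 5165.3528
Life annuity-due factor ä_{x:4} = sum_{k=0}^{3} k_p_x * v^k = 3.699106
APV(future premiums) = 4060 * 3.699106 = 15018.3686
V = 5165.3528 - 15018.3686
= -9853.0159


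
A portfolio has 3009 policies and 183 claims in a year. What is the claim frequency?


frequency = claims / policies
= 183 / 3009
= 0.0608


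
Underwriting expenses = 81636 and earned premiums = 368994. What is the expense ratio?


Expense ratio = expenses / premiums
= 81636 / 368994
= 0.2212


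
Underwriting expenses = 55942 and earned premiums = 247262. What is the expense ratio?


Expense ratio = expenses / premiums
= 55942 / 247262
= 0.2262


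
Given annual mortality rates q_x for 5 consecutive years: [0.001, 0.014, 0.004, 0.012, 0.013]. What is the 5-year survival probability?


p_k = 1 - q_k for each year
Survival = product of (1 - q_k)
= 0.999 * 0.986 * 0.996 * 0.988 * 0.987
= 0.9567


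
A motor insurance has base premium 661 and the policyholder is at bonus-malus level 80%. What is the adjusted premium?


adjusted = base * BM_level / 100
= 661 * 80 / 100
= 661 * 0.8
= 528.8


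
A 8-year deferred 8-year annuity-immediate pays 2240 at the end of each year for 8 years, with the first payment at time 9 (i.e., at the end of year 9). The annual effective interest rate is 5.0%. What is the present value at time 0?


PV at time 8 of the 8-year annuity-immediate:
a_n = 2240 * (1-(1+0.05)^(-8))/0.05 = 14477.5966
Discount back 8 years to time 0:
PV = 14477.5966 * (1+0.05)^(-8)
= 14477.5966 * 0.676839
= 9799.0072
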